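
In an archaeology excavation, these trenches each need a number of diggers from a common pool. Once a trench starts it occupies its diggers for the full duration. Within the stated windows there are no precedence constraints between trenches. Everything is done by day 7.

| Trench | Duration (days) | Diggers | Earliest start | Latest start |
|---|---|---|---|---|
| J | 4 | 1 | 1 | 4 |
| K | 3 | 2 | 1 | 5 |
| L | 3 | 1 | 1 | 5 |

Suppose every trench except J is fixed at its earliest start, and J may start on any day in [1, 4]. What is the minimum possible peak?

J@1: d1:4  d2:4  d3:4  d4:1  d5:0  d6:0  d7:0 → peak 4
J@2: d1:3  d2:4  d3:4  d4:1  d5:1  d6:0  d7:0 → peak 4
J@3: d1:3  d2:3  d3:4  d4:1  d5:1  d6:1  d7:0 → peak 4
J@4: d1:3  d2:3  d3:3  d4:1  d5:1  d6:1  d7:1 → peak 3
Best is J@4, peak 3.

3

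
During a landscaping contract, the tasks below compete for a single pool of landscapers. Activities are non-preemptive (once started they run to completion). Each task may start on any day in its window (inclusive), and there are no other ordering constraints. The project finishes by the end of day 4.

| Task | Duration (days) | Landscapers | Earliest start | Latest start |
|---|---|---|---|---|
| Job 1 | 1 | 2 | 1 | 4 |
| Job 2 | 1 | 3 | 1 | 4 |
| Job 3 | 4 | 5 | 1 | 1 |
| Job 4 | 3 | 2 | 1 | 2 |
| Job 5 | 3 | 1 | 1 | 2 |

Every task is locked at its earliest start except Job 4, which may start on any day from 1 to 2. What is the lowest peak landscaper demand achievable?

Job 4@1: d1:13  d2:8  d3:8  d4:5 → peak 13
Job 4@2: d1:11  d2:8  d3:8  d4:7 → peak 11
Best is Job 4@2, peak 11.

11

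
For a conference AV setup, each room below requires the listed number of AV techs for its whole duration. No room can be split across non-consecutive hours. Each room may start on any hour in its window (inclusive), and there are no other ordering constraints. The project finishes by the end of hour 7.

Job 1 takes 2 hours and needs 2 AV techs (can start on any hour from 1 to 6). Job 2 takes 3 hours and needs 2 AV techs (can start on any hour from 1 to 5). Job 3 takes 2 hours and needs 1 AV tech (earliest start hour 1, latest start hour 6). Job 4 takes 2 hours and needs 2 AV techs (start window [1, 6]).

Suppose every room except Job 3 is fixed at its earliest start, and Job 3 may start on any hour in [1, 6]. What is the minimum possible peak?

Job 3@1: h1:7  h2:7  h3:2  h4:0  h5:0  h6:0  h7:0 → peak 7
Job 3@2: h1:6  h2:7  h3:3  h4:0  h5:0  h6:0  h7:0 → peak 7
Job 3@3: h1:6  h2:6  h3:3  h4:1  h5:0  h6:0  h7:0 → peak 6
Job 3@4: h1:6  h2:6  h3:2  h4:1  h5:1  h6:0  h7:0 → peak 6
Job 3@5: h1:6  h2:6  h3:2  h4:0  h5:1  h6:1  h7:0 → peak 6
Job 3@6: h1:6  h2:6  h3:2  h4:0  h5:0  h6:1  h7:1 → peak 6
Best is Job 3@3, peak 6.

6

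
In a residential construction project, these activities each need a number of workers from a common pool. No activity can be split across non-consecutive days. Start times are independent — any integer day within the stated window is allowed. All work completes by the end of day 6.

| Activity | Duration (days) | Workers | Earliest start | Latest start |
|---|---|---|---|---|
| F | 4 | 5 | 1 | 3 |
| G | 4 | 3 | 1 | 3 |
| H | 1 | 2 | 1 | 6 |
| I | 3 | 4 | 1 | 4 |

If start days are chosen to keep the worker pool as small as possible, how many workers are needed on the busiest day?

12

Early-start (F@1, G@1, H@1, I@1) gives peak 14: d1:14  d2:12  d3:12  d4:8  d5:0  d6:0.
Shift I→2.
Schedule F@1, G@1, H@1, I@2: d1:10  d2:12  d3:12  d4:12  d5:0  d6:0 — peak 12.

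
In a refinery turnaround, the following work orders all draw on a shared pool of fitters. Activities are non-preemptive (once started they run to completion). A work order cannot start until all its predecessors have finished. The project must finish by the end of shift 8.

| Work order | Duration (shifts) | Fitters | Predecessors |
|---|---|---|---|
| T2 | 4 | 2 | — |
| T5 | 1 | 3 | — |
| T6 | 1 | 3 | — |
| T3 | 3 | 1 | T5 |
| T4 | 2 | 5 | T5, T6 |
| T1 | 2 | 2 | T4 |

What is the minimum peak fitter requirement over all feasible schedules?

5

Early-start (T2@1, T5@1, T6@1, T3@2, T4@2, T1@4) gives peak 8: s1:8  s2:8  s3:8  s4:5  s5:2  s6:0  s7:0  s8:0.
Shift T2→5, T6→2, T3→5, T4→3, T1→5.
Schedule T2@5, T5@1, T6@2, T3@5, T4@3, T1@5: s1:3  s2:3  s3:5  s4:5  s5:5  s6:5  s7:3  s8:2 — peak 5.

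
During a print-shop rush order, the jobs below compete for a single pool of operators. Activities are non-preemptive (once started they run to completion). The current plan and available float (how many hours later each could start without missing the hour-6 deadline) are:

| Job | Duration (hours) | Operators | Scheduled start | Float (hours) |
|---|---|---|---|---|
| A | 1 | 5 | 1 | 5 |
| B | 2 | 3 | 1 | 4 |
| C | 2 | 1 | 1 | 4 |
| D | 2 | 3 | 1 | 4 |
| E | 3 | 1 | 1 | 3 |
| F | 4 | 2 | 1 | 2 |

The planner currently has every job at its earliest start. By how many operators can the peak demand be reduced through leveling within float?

9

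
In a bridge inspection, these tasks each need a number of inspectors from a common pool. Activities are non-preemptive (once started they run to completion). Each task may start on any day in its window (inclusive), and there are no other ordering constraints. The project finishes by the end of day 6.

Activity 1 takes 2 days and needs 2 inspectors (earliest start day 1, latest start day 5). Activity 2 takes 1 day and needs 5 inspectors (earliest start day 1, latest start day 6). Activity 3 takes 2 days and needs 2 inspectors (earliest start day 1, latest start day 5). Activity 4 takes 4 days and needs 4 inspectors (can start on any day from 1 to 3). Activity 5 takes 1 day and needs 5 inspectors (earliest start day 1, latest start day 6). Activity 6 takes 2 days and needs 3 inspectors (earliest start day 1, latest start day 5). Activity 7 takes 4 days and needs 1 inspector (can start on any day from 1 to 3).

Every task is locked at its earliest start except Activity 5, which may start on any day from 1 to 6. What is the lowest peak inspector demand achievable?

Activity 5@1: d1:22  d2:12  d3:5  d4:5  d5:0  d6:0 → peak 22
Activity 5@2: d1:17  d2:17  d3:5  d4:5  d5:0  d6:0 → peak 17
Activity 5@3: d1:17  d2:12  d3:10  d4:5  d5:0  d6:0 → peak 17
Activity 5@4: d1:17  d2:12  d3:5  d4:10  d5:0  d6:0 → peak 17
Activity 5@5: d1:17  d2:12  d3:5  d4:5  d5:5  d6:0 → peak 17
Activity 5@6: d1:17  d2:12  d3:5  d4:5  d5:0  d6:5 → peak 17
Best is Activity 5@2, peak 17.

17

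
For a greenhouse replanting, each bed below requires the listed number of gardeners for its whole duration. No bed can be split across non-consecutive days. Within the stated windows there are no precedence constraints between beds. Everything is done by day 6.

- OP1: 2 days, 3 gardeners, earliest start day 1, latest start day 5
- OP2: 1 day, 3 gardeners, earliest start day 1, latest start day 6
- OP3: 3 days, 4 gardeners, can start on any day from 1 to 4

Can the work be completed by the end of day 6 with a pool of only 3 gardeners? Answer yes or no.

Total gardener-days = 21; over 6 days the average is 21/6 > 3, so some day must exceed 3.

no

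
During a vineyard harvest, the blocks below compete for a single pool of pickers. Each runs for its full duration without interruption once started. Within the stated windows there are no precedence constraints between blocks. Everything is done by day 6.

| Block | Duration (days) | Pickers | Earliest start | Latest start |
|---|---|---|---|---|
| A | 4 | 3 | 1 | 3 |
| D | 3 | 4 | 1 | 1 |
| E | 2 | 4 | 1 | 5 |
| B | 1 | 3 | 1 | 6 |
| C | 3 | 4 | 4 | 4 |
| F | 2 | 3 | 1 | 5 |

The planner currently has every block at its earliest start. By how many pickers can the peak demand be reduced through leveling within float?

Early-start peak: d1:17  d2:14  d3:7  d4:7  d5:4  d6:4 ⇒ 17.
Leveled (A@1, D@1, E@5, B@1, C@4, F@2): d1:10  d2:10  d3:10  d4:7  d5:8  d6:8 ⇒ 10.
Reduction 17 − 10 = 7.

7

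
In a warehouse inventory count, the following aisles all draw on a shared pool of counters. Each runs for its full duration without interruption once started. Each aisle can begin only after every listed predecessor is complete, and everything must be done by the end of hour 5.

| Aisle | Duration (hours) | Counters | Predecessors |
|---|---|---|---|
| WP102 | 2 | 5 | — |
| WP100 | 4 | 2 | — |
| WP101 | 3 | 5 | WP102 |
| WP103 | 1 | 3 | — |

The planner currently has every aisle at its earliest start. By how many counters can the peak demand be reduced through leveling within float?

Early-start peak: h1:10  h2:7  h3:7  h4:7  h5:5 ⇒ 10.
Leveled (WP102@1, WP100@1, WP101@3, WP103@5): h1:7  h2:7  h3:7  h4:7  h5:8 ⇒ 8.
Reduction 10 − 8 = 2.

2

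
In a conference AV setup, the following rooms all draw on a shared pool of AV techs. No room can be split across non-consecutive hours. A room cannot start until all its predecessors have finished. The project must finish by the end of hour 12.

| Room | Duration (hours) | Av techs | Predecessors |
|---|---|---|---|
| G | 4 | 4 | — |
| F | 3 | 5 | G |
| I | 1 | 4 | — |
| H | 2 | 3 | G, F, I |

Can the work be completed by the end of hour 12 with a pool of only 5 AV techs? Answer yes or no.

yes

Schedule G@1, F@5, I@8, H@9: h1:4  h2:4  h3:4  h4:4  h5:5  h6:5  h7:5  h8:4  h9:3  h10:3  h11:0  h12:0 — peak 5 ≤ 5.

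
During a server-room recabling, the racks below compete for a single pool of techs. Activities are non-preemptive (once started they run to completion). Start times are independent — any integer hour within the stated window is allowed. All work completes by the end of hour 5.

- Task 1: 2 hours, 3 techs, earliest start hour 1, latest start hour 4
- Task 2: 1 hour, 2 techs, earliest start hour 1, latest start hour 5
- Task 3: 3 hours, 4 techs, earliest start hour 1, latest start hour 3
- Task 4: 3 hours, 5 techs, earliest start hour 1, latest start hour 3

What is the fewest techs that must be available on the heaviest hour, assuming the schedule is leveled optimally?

Early-start (Task 1@1, Task 2@1, Task 3@1, Task 4@1) gives peak 14: h1:14  h2:12  h3:9  h4:0  h5:0.
Shift Task 4→3.
Schedule Task 1@1, Task 2@1, Task 3@1, Task 4@3: h1:9  h2:7  h3:9  h4:5  h5:5 — peak 9.

9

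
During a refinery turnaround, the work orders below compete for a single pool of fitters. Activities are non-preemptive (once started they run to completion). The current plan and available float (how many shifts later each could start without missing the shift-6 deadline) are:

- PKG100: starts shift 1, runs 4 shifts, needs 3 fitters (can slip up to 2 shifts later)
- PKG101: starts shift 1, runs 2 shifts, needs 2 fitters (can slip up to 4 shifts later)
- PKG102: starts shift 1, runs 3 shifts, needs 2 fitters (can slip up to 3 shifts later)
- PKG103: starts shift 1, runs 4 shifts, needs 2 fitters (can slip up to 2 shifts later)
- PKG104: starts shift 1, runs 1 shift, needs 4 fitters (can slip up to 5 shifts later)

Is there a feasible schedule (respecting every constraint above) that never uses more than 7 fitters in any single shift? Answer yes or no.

Schedule PKG100@1, PKG101@1, PKG102@1, PKG103@3, PKG104@5: s1:7  s2:7  s3:7  s4:5  s5:6  s6:2 — peak 7 ≤ 7.

yes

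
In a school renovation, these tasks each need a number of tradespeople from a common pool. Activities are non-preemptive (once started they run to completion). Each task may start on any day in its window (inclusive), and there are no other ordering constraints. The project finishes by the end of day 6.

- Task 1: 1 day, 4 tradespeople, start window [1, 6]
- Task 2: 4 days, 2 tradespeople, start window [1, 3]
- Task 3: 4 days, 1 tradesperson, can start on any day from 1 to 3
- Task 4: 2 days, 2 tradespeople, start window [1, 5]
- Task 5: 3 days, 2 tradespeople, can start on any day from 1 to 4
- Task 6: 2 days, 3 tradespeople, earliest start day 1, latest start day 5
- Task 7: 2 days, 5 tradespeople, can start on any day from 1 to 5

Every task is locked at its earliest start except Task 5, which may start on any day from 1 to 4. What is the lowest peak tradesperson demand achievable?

17

Task 5@1: d1:19  d2:15  d3:5  d4:3  d5:0  d6:0 → peak 19
Task 5@2: d1:17  d2:15  d3:5  d4:5  d5:0  d6:0 → peak 17
Task 5@3: d1:17  d2:13  d3:5  d4:5  d5:2  d6:0 → peak 17
Task 5@4: d1:17  d2:13  d3:3  d4:5  d5:2  d6:2 → peak 17
Best is Task 5@2, peak 17.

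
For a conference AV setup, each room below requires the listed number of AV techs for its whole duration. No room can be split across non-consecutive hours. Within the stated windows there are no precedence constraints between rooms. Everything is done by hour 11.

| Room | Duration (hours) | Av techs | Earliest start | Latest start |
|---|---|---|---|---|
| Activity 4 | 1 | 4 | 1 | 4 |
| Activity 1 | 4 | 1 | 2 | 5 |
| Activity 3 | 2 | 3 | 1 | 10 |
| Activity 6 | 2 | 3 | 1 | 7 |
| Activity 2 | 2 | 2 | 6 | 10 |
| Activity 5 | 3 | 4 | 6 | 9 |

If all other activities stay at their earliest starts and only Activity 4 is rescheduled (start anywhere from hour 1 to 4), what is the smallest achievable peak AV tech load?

Activity 4@1: h1:10  h2:7  h3:1  h4:1  h5:1  h6:6  h7:6  h8:4  h9:0  h10:0  h11:0 → peak 10
Activity 4@2: h1:6  h2:11  h3:1  h4:1  h5:1  h6:6  h7:6  h8:4  h9:0  h10:0  h11:0 → peak 11
Activity 4@3: h1:6  h2:7  h3:5  h4:1  h5:1  h6:6  h7:6  h8:4  h9:0  h10:0  h11:0 → peak 7
Activity 4@4: h1:6  h2:7  h3:1  h4:5  h5:1  h6:6  h7:6  h8:4  h9:0  h10:0  h11:0 → peak 7
Best is Activity 4@3, peak 7.

7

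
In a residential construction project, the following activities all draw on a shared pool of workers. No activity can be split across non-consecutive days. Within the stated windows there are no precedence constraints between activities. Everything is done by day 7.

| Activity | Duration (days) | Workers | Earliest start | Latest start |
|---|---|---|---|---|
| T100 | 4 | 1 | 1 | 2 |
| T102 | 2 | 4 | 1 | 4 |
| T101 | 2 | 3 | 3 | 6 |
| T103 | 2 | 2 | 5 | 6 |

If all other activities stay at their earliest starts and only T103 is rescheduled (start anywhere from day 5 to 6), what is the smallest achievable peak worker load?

5

T103@5: d1:5  d2:5  d3:4  d4:4  d5:2  d6:2  d7:0 → peak 5
T103@6: d1:5  d2:5  d3:4  d4:4  d5:0  d6:2  d7:2 → peak 5
Best is T103@5, peak 5.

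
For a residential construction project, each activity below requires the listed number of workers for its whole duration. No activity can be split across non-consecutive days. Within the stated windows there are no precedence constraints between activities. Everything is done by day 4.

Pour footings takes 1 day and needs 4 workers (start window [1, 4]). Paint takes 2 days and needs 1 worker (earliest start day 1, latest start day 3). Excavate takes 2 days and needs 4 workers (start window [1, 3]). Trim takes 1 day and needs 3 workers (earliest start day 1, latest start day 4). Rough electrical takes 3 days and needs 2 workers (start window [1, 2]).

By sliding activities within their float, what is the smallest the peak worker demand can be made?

6

Early-start (Pour footings@1, Paint@1, Excavate@1, Trim@1, Rough electrical@1) gives peak 14: d1:14  d2:7  d3:2  d4:0.
Shift Excavate→3, Trim→2, Rough electrical→2.
Schedule Pour footings@1, Paint@1, Excavate@3, Trim@2, Rough electrical@2: d1:5  d2:6  d3:6  d4:6 — peak 6.
Total worker-days = 23 over 4 days ⇒ peak ≥ ⌈23/4⌉ = 6, so 6 is optimal.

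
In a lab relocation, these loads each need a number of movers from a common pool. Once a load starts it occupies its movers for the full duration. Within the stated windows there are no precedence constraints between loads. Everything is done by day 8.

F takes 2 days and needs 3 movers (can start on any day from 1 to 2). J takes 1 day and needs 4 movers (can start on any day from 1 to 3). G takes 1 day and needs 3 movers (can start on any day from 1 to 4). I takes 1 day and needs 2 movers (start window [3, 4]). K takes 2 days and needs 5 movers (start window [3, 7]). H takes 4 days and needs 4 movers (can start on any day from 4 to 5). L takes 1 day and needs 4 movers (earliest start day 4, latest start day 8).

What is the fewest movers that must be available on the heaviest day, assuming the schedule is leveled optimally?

Early-start (F@1, J@1, G@1, I@3, K@3, H@4, L@4) gives peak 13: d1:10  d2:3  d3:7  d4:13  d5:4  d6:4  d7:4  d8:0.
Shift G→2, H→5, L→5.
Schedule F@1, J@1, G@2, I@3, K@3, H@5, L@5: d1:7  d2:6  d3:7  d4:5  d5:8  d6:4  d7:4  d8:4 — peak 8.

8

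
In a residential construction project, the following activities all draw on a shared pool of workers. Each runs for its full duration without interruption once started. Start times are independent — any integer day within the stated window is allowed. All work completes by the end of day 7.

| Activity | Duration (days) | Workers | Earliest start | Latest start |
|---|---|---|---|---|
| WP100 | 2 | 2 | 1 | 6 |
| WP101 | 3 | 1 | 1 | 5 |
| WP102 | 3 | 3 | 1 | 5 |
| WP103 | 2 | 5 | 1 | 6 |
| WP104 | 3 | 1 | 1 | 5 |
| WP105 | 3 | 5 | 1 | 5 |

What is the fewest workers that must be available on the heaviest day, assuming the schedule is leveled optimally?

Early-start (WP100@1, WP101@1, WP102@1, WP103@1, WP104@1, WP105@1) gives peak 17: d1:17  d2:17  d3:10  d4:0  d5:0  d6:0  d7:0.
Shift WP102→4, WP103→3, WP105→5.
Schedule WP100@1, WP101@1, WP102@4, WP103@3, WP104@1, WP105@5: d1:4  d2:4  d3:7  d4:8  d5:8  d6:8  d7:5 — peak 8.

8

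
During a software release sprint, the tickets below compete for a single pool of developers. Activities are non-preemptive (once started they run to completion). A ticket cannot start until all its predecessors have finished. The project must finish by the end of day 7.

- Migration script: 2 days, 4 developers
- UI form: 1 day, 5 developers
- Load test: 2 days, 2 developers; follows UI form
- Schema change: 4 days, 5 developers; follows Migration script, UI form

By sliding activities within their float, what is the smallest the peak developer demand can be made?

6

Early-start (Migration script@1, UI form@1, Load test@2, Schema change@3) gives peak 9: d1:9  d2:6  d3:7  d4:5  d5:5  d6:5  d7:0.
Shift Migration script→2, Schema change→4.
Schedule Migration script@2, UI form@1, Load test@2, Schema change@4: d1:5  d2:6  d3:6  d4:5  d5:5  d6:5  d7:5 — peak 6.
Total developer-days = 37 over 7 days ⇒ peak ≥ ⌈37/7⌉ = 6, so 6 is optimal.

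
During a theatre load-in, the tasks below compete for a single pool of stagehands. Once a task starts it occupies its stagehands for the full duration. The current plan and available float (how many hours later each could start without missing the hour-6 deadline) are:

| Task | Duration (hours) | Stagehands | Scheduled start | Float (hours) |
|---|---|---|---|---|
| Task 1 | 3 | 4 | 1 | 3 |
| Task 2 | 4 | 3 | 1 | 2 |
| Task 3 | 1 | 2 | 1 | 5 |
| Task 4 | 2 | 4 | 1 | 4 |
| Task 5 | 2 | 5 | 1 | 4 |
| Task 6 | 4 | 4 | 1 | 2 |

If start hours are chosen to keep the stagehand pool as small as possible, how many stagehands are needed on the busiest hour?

11

Early-start (Task 1@1, Task 2@1, Task 3@1, Task 4@1, Task 5@1, Task 6@1) gives peak 22: h1:22  h2:20  h3:11  h4:7  h5:0  h6:0.
Shift Task 3→4, Task 5→5, Task 6→3.
Schedule Task 1@1, Task 2@1, Task 3@4, Task 4@1, Task 5@5, Task 6@3: h1:11  h2:11  h3:11  h4:9  h5:9  h6:9 — peak 11.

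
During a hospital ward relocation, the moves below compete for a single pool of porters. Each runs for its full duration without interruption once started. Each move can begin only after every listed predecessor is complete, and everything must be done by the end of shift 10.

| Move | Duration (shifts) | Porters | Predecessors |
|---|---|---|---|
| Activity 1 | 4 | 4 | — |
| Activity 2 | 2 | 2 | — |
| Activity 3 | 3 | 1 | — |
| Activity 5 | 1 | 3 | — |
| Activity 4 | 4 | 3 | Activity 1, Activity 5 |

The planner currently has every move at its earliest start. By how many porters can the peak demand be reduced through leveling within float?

Early-start peak: s1:10  s2:7  s3:5  s4:4  s5:3  s6:3  s7:3  s8:3  s9:0  s10:0 ⇒ 10.
Leveled (Activity 1@1, Activity 2@5, Activity 3@1, Activity 5@5, Activity 4@6): s1:5  s2:5  s3:5  s4:4  s5:5  s6:5  s7:3  s8:3  s9:3  s10:0 ⇒ 5.
Reduction 10 − 5 = 5.

5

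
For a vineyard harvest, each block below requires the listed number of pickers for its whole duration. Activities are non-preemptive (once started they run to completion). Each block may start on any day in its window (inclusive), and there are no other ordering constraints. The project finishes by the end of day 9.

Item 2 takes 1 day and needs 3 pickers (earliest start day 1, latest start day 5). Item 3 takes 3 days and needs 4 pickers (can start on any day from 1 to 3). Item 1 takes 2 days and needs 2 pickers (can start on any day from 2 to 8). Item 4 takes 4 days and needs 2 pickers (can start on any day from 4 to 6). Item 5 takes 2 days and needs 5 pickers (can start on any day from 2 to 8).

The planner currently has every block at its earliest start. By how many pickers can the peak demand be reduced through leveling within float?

Early-start peak: d1:7  d2:11  d3:11  d4:2  d5:2  d6:2  d7:2  d8:0  d9:0 ⇒ 11.
Leveled (Item 2@4, Item 3@1, Item 1@5, Item 4@4, Item 5@8): d1:4  d2:4  d3:4  d4:5  d5:4  d6:4  d7:2  d8:5  d9:5 ⇒ 5.
Reduction 11 − 5 = 6.

6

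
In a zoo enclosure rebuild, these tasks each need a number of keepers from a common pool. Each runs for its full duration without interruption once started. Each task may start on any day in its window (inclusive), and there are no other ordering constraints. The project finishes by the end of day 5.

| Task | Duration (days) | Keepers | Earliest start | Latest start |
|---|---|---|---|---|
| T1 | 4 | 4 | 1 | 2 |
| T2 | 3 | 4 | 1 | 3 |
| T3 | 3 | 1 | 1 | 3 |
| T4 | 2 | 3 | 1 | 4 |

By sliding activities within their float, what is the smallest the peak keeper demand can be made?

9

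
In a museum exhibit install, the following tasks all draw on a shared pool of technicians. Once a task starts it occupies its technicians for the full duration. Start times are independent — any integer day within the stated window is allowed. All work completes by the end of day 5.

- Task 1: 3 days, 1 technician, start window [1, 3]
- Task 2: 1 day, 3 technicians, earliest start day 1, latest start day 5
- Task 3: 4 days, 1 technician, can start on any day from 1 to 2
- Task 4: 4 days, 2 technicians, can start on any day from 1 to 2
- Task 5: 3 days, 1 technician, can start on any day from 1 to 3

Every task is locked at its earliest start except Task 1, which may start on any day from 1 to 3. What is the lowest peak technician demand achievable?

Task 1@1: d1:8  d2:5  d3:5  d4:3  d5:0 → peak 8
Task 1@2: d1:7  d2:5  d3:5  d4:4  d5:0 → peak 7
Task 1@3: d1:7  d2:4  d3:5  d4:4  d5:1 → peak 7
Best is Task 1@2, peak 7.

7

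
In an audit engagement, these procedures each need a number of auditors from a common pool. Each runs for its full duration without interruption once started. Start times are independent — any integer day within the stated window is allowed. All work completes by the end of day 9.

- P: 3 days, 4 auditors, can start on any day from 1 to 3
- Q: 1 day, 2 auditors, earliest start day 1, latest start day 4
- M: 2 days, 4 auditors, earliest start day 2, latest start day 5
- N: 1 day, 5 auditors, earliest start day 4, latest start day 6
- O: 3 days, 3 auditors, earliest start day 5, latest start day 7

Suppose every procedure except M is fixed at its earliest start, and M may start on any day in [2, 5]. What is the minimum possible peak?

M@2: d1:6  d2:8  d3:8  d4:5  d5:3  d6:3  d7:3  d8:0  d9:0 → peak 8
M@3: d1:6  d2:4  d3:8  d4:9  d5:3  d6:3  d7:3  d8:0  d9:0 → peak 9
M@4: d1:6  d2:4  d3:4  d4:9  d5:7  d6:3  d7:3  d8:0  d9:0 → peak 9
M@5: d1:6  d2:4  d3:4  d4:5  d5:7  d6:7  d7:3  d8:0  d9:0 → peak 7
Best is M@5, peak 7.

7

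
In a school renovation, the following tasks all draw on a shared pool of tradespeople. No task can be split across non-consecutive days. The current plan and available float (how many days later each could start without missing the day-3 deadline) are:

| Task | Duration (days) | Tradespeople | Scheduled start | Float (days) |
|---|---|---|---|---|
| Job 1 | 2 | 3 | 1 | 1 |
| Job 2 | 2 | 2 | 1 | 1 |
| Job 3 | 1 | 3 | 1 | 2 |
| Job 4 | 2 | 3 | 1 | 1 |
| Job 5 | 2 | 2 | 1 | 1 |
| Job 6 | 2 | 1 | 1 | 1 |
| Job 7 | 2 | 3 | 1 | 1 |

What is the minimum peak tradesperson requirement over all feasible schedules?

14

Early-start (Job 1@1, Job 2@1, Job 3@1, Job 4@1, Job 5@1, Job 6@1, Job 7@1) gives peak 17: d1:17  d2:14  d3:0.
Shift Job 7→2.
Schedule Job 1@1, Job 2@1, Job 3@1, Job 4@1, Job 5@1, Job 6@1, Job 7@2: d1:14  d2:14  d3:3 — peak 14.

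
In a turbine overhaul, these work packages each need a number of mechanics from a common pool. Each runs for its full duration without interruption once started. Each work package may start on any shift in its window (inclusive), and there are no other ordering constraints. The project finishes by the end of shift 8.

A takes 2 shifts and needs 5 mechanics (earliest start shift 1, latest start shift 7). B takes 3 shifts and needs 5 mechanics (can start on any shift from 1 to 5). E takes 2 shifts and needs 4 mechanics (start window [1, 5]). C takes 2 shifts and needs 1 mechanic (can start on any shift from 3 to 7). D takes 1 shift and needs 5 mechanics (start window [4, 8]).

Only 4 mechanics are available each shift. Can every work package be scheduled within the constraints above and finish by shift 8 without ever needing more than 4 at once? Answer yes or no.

no

Total mechanic-shifts = 40; over 8 shifts the average is 40/8 > 4, so some shift must exceed 4.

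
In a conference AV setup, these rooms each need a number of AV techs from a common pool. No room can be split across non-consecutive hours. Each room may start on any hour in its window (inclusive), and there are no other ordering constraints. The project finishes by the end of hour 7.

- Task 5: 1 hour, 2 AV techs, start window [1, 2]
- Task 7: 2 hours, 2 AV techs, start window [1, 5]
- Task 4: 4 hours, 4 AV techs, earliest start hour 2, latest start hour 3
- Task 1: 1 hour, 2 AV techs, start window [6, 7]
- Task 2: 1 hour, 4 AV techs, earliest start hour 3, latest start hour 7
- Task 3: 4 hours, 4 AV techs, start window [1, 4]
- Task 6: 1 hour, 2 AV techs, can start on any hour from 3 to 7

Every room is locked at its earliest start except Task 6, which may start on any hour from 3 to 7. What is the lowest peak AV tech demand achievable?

12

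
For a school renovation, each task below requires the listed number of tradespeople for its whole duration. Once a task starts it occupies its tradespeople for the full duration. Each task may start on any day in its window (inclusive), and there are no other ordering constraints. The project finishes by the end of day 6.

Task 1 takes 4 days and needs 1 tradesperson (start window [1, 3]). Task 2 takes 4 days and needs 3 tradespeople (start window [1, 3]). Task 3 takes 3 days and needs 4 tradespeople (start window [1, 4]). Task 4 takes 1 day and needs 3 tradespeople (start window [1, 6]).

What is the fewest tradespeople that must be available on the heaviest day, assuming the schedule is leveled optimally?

Early-start (Task 1@1, Task 2@1, Task 3@1, Task 4@1) gives peak 11: d1:11  d2:8  d3:8  d4:4  d5:0  d6:0.
Shift Task 4→4.
Schedule Task 1@1, Task 2@1, Task 3@1, Task 4@4: d1:8  d2:8  d3:8  d4:7  d5:0  d6:0 — peak 8.

8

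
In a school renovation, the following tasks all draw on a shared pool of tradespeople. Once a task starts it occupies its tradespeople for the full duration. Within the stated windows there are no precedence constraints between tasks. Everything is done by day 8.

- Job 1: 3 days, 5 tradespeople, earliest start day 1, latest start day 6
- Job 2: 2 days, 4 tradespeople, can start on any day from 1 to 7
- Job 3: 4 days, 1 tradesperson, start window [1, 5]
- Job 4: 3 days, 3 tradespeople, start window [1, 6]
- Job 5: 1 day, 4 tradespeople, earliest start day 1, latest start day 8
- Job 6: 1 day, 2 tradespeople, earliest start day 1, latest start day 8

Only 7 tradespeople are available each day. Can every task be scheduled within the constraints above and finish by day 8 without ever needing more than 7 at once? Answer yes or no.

yes

Schedule Job 1@1, Job 2@4, Job 3@1, Job 4@5, Job 5@6, Job 6@4: d1:6  d2:6  d3:6  d4:7  d5:7  d6:7  d7:3  d8:0 — peak 7 ≤ 7.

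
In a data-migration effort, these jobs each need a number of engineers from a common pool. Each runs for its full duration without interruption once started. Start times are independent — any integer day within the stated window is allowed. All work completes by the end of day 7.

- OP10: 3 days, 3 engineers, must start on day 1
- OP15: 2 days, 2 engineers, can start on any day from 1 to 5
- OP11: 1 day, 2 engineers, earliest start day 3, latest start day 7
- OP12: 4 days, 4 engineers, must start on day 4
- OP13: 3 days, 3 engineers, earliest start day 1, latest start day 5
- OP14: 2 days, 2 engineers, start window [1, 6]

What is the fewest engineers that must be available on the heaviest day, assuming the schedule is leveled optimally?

7

Early-start (OP10@1, OP15@1, OP11@3, OP12@4, OP13@1, OP14@1) gives peak 10: d1:10  d2:10  d3:8  d4:4  d5:4  d6:4  d7:4.
Shift OP13→4.
Schedule OP10@1, OP15@1, OP11@3, OP12@4, OP13@4, OP14@1: d1:7  d2:7  d3:5  d4:7  d5:7  d6:7  d7:4 — peak 7.
Total engineer-days = 44 over 7 days ⇒ peak ≥ ⌈44/7⌉ = 7, so 7 is optimal.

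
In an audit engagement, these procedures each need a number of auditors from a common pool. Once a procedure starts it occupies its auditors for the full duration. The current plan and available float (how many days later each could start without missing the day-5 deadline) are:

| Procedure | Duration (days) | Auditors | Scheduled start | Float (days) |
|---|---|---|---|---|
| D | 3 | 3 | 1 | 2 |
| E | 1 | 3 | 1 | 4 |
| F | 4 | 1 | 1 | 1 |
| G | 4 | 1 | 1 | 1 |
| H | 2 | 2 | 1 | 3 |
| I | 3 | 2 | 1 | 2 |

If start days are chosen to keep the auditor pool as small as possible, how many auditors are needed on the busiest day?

7

Early-start (D@1, E@1, F@1, G@1, H@1, I@1) gives peak 12: d1:12  d2:9  d3:7  d4:2  d5:0.
Shift G→2, H→4, I→2.
Schedule D@1, E@1, F@1, G@2, H@4, I@2: d1:7  d2:7  d3:7  d4:6  d5:3 — peak 7.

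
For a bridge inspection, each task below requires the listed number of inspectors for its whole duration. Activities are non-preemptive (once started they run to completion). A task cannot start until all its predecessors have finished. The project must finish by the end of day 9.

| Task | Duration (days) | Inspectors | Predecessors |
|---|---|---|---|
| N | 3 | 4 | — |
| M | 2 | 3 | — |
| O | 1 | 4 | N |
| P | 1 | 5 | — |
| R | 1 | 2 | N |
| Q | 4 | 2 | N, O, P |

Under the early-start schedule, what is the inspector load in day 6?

2

At early start, day 6 has: Q.
Demand: 2 = 2.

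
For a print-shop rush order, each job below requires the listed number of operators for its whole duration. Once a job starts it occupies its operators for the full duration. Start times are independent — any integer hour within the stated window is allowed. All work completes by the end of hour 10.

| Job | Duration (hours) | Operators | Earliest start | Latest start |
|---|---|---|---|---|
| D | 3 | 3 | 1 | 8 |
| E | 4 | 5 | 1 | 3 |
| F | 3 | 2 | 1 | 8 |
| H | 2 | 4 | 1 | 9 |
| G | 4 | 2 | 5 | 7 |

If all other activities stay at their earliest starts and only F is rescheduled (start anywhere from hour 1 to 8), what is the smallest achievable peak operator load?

F@1: h1:14  h2:14  h3:10  h4:5  h5:2  h6:2  h7:2  h8:2  h9:0  h10:0 → peak 14
F@2: h1:12  h2:14  h3:10  h4:7  h5:2  h6:2  h7:2  h8:2  h9:0  h10:0 → peak 14
F@3: h1:12  h2:12  h3:10  h4:7  h5:4  h6:2  h7:2  h8:2  h9:0  h10:0 → peak 12
F@4: h1:12  h2:12  h3:8  h4:7  h5:4  h6:4  h7:2  h8:2  h9:0  h10:0 → peak 12
F@5: h1:12  h2:12  h3:8  h4:5  h5:4  h6:4  h7:4  h8:2  h9:0  h10:0 → peak 12
F@6: h1:12  h2:12  h3:8  h4:5  h5:2  h6:4  h7:4  h8:4  h9:0  h10:0 → peak 12
F@7: h1:12  h2:12  h3:8  h4:5  h5:2  h6:2  h7:4  h8:4  h9:2  h10:0 → peak 12
F@8: h1:12  h2:12  h3:8  h4:5  h5:2  h6:2  h7:2  h8:4  h9:2  h10:2 → peak 12
Best is F@3, peak 12.

12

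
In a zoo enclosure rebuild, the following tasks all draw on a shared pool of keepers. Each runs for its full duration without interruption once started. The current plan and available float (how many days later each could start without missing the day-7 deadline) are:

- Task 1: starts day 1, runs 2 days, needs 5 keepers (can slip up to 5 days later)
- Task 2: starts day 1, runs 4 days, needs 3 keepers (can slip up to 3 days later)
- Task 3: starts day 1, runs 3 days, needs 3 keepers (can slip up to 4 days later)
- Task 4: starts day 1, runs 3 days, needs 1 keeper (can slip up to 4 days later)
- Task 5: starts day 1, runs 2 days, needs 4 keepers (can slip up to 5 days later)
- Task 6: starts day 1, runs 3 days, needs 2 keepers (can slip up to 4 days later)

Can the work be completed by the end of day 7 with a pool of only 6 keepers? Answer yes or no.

no

Total keeper-days = 48; over 7 days the average is 48/7 > 6, so some day must exceed 6.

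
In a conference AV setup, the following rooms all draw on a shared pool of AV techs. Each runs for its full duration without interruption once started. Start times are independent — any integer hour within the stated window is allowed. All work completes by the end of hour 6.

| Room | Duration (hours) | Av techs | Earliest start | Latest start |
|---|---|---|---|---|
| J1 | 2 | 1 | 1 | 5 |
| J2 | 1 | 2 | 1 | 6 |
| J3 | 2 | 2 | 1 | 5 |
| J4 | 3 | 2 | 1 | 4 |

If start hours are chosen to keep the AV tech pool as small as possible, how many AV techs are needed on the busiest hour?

3

Early-start (J1@1, J2@1, J3@1, J4@1) gives peak 7: h1:7  h2:5  h3:2  h4:0  h5:0  h6:0.
Shift J3→2, J4→4.
Schedule J1@1, J2@1, J3@2, J4@4: h1:3  h2:3  h3:2  h4:2  h5:2  h6:2 — peak 3.
Total AV tech-hours = 14 over 6 hours ⇒ peak ≥ ⌈14/6⌉ = 3, so 3 is optimal.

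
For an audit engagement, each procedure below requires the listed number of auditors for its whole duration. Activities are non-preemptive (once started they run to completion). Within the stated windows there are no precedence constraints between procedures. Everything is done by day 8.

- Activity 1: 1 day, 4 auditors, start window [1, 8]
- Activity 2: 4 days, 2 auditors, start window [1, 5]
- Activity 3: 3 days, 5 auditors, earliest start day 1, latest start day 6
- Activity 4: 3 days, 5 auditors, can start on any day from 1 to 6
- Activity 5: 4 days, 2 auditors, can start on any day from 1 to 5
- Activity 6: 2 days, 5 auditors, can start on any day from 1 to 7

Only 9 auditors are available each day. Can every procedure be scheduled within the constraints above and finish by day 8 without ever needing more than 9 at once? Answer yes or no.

Schedule Activity 1@1, Activity 2@2, Activity 3@1, Activity 4@4, Activity 5@2, Activity 6@7: d1:9  d2:9  d3:9  d4:9  d5:9  d6:5  d7:5  d8:5 — peak 9 ≤ 9.

yes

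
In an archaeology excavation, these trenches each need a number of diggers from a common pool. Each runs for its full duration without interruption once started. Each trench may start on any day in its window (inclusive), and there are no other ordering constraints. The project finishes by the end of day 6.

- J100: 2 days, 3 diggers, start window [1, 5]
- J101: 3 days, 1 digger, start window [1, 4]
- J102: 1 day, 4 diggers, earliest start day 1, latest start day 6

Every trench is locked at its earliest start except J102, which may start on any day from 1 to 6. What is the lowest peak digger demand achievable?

4

J102@1: d1:8  d2:4  d3:1  d4:0  d5:0  d6:0 → peak 8
J102@2: d1:4  d2:8  d3:1  d4:0  d5:0  d6:0 → peak 8
J102@3: d1:4  d2:4  d3:5  d4:0  d5:0  d6:0 → peak 5
J102@4: d1:4  d2:4  d3:1  d4:4  d5:0  d6:0 → peak 4
J102@5: d1:4  d2:4  d3:1  d4:0  d5:4  d6:0 → peak 4
J102@6: d1:4  d2:4  d3:1  d4:0  d5:0  d6:4 → peak 4
Best is J102@4, peak 4.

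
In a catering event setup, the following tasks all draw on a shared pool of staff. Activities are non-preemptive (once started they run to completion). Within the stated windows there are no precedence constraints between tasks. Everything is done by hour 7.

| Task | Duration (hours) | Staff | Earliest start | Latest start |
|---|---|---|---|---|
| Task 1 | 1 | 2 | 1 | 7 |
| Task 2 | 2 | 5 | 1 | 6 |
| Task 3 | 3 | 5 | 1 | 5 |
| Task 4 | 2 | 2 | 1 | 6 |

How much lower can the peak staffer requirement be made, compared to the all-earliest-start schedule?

9

Early-start peak: h1:14  h2:12  h3:5  h4:0  h5:0  h6:0  h7:0 ⇒ 14.
Leveled (Task 1@1, Task 2@3, Task 3@5, Task 4@1): h1:4  h2:2  h3:5  h4:5  h5:5  h6:5  h7:5 ⇒ 5.
Reduction 14 − 5 = 9.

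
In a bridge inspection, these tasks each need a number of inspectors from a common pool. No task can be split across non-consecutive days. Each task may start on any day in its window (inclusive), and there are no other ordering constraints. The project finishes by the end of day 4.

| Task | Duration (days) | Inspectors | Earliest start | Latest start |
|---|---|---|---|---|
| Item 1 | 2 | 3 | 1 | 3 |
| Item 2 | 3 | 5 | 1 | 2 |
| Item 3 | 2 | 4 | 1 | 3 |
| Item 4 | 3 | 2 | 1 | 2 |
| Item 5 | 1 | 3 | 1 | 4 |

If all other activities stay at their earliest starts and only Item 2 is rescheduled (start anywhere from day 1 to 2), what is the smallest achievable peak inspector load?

Item 2@1: d1:17  d2:14  d3:7  d4:0 → peak 17
Item 2@2: d1:12  d2:14  d3:7  d4:5 → peak 14
Best is Item 2@2, peak 14.

14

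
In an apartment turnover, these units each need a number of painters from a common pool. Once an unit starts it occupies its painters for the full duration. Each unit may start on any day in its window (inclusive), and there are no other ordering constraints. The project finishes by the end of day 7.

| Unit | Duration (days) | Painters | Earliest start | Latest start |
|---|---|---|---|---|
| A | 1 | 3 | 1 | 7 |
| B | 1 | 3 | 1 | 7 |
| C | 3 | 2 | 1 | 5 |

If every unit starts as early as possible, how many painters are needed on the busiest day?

8

Early-start schedule: A@1, B@1, C@1.
Load per day: day 1: 8, day 2: 2, day 3: 2, day 4: 0, day 5: 0, day 6: 0, day 7: 0.
Peak is 8.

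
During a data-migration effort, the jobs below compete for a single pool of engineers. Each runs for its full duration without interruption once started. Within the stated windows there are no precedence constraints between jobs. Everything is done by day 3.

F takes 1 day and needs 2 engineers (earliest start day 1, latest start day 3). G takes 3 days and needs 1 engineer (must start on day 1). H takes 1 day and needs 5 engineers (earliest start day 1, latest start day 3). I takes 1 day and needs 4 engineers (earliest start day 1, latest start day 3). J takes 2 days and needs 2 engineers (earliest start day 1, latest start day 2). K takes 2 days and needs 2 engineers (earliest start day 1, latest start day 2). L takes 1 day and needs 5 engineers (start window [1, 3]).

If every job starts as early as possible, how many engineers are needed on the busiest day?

21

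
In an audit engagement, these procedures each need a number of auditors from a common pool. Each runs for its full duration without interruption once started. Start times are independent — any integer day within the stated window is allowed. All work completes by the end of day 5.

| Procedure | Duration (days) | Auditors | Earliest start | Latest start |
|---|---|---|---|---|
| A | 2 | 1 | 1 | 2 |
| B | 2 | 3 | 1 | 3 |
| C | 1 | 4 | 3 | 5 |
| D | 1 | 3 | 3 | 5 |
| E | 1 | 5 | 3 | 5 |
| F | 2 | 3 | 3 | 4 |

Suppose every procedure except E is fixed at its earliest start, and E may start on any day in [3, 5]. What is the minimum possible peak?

E@3: d1:4  d2:4  d3:15  d4:3  d5:0 → peak 15
E@4: d1:4  d2:4  d3:10  d4:8  d5:0 → peak 10
E@5: d1:4  d2:4  d3:10  d4:3  d5:5 → peak 10
Best is E@4, peak 10.

10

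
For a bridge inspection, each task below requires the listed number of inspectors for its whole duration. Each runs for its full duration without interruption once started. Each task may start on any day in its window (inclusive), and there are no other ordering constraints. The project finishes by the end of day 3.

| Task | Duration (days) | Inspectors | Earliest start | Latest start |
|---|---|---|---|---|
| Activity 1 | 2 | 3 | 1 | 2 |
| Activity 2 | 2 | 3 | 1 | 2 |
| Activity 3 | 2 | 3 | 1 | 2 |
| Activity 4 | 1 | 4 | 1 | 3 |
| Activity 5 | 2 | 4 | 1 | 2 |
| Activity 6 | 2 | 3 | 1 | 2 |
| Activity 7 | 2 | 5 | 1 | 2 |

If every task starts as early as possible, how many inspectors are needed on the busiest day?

25

Early-start schedule: Activity 1@1, Activity 2@1, Activity 3@1, Activity 4@1, Activity 5@1, Activity 6@1, Activity 7@1.
Load per day: day 1: 25, day 2: 21, day 3: 0.
Peak is 25.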